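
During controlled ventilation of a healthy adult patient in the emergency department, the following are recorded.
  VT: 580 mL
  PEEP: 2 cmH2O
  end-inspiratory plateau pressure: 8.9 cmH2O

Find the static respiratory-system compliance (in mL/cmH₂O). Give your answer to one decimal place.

84.1

Cstat = Vt / (Pplat − PEEP) = 580 / (8.9 − 2) = 580 / 6.9 = 84.058 mL/cmH2O.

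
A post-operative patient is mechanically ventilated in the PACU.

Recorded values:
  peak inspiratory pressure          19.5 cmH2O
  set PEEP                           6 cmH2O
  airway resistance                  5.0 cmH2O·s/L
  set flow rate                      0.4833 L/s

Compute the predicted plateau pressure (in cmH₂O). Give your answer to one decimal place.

Pplat = PIP − Raw × flow = 19.5 − 5.0 × 0.4833 = 19.5 − 2.417 = 17.083 cmH2O.

17.1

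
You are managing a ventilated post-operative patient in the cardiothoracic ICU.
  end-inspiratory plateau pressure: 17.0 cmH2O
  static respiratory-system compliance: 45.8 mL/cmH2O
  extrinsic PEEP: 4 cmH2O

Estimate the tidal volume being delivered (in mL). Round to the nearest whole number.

595

Vt = Cstat × (Pplat − PEEP) = 45.8 × (17.0 − 4) = 45.8 × 13.0 = 595.4 mL.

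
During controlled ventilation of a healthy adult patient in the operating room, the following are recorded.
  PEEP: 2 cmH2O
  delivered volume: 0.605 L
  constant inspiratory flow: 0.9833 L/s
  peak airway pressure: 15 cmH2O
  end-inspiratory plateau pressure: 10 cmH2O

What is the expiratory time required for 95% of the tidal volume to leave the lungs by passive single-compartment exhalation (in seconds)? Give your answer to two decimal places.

R = (PIP − Pplat)/V̇ = (15 − 10) / 0.9833 = 5.0/0.9833 = 5.085 cmH2O·s/L.
C = Vt/(Pplat − PEEP) = 605.0 / (10 − 2) = 605.0/8.0 = 75.625 mL/cmH2O.
τ = R × C = 5.085 × 0.07563 L/cmH2O = 0.3846 s.
t = −τ·ln(1 − 0.95) = −0.3846·ln(0.05) = 1.152 s.

1.15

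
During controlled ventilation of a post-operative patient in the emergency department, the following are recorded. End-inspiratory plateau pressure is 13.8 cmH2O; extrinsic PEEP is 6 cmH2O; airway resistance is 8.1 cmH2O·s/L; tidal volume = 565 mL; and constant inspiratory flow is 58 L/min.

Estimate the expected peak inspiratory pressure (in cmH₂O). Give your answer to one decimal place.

21.6

Flow: 58 L/min ÷ 60 = 0.9667 L/s.
PIP = Pplat + Raw × flow = 13.8 + 8.1 × 0.9667 = 13.8 + 7.83 = 21.63 cmH2O.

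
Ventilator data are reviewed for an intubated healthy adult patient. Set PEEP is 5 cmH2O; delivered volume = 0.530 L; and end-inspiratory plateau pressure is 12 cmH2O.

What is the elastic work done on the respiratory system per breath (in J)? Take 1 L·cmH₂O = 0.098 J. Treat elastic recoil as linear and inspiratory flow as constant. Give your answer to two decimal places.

Elastic work ≈ ½ × (Pplat − PEEP) × Vt = 0.5 × (12 − 5) × 0.530 L = 0.5 × 7.0 × 0.530 = 1.855 L·cmH2O.
× 0.098 J/(L·cmH2O) → 0.1818 J.

0.18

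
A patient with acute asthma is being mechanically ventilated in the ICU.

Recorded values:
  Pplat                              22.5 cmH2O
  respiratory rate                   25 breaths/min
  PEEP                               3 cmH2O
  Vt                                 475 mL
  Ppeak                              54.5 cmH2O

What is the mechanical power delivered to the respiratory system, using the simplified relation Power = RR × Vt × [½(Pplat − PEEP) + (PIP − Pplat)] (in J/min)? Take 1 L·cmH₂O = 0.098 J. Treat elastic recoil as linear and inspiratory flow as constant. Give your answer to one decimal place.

48.6

Per-breath work = Vt × [½(Pplat−PEEP) + (PIP−Pplat)] = 0.475 × [0.5×19.5 + 32.0] = 0.475 × 41.75 = 19.831 L·cmH2O.
Power = 25 × 19.831 = 495.78 L·cmH2O/min.
× 0.098 J/(L·cmH2O) → 48.586 J/min.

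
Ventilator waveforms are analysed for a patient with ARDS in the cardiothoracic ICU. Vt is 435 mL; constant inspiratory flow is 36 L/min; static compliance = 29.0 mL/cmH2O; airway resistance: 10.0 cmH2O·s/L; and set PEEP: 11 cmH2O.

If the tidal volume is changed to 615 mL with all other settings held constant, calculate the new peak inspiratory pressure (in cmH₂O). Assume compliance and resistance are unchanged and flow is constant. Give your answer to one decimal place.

38.2

Flow: 36 L/min ÷ 60 = 0.6 L/s.
PIP = Vt/C + R·V̇ + PEEP (constant-flow equation of motion).
Only the elastic term changes: ΔPIP = ΔVt / C = (615 − 435) / 29.0 = 6.207 cmH2O.
Original PIP = 435/29.0 + 10.0×0.6 + 11 = 32.0 cmH2O; new PIP = 32.0 + (6.207) = 38.207 cmH2O.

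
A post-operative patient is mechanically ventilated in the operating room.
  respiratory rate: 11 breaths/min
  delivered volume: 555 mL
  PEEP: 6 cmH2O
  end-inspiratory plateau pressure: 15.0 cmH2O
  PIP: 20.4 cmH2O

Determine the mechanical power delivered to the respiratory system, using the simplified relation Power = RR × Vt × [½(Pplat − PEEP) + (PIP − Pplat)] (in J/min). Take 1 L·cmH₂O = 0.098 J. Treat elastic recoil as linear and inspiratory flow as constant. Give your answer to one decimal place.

Per-breath work = Vt × [½(Pplat−PEEP) + (PIP−Pplat)] = 0.555 × [0.5×9.0 + 5.4] = 0.555 × 9.9 = 5.495 L·cmH2O.
Power = 11 × 5.495 = 60.445 L·cmH2O/min.
× 0.098 J/(L·cmH2O) → 5.924 J/min.

5.9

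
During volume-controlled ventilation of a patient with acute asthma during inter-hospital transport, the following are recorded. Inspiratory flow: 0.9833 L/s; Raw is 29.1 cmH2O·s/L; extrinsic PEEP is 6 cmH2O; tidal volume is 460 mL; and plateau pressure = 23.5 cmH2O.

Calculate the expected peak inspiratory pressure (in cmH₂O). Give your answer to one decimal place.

52.1

PIP = Pplat + Raw × flow = 23.5 + 29.1 × 0.9833 = 23.5 + 28.614 = 52.114 cmH2O.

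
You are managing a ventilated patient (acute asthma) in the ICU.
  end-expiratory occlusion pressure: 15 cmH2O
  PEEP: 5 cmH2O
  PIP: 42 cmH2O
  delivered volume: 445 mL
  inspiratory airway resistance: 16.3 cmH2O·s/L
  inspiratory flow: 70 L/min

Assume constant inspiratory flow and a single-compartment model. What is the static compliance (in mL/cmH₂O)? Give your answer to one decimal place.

55.7

Flow: 70 L/min ÷ 60 = 1.1667 L/s.
Total PEEP = 15 cmH2O (set 5 + intrinsic 10); this is the baseline alveolar pressure.
Equation of motion (constant flow): PIP = Vt/C + R·V̇ + PEEP.
Vt/C = PIP − R·V̇ − PEEP = 42 − 16.3×1.1667 − 15 = 42 − 19.017 − 15 = 7.983 cmH2O.
C = Vt / 7.983 = 445 / 7.983 = 55.743 mL/cmH2O.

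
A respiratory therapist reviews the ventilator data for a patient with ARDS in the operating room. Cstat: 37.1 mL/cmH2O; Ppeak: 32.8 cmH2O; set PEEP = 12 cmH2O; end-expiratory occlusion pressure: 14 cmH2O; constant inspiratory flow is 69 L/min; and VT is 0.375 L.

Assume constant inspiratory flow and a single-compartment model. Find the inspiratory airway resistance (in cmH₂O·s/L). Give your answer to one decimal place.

7.6

Flow: 69 L/min ÷ 60 = 1.15 L/s.
Total PEEP = 14 cmH2O (set 12 + intrinsic 2); this is the baseline alveolar pressure.
Equation of motion (constant flow): PIP = Vt/C + R·V̇ + PEEP.
R·V̇ = PIP − Vt/C − PEEP = 32.8 − 375/37.1 − 14 = 32.8 − 10.108 − 14 = 8.692 cmH2O.
R = 8.692 / 1.15 = 7.558 cmH2O·s/L.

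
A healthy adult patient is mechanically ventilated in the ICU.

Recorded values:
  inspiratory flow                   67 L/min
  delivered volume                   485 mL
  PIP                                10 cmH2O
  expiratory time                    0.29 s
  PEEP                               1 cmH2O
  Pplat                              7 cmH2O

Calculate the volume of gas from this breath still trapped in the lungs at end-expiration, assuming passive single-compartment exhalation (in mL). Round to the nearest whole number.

Flow: 67 L/min ÷ 60 = 1.1167 L/s.
R = (PIP − Pplat)/V̇ = (10 − 7) / 1.1167 = 3.0/1.1167 = 2.686 cmH2O·s/L.
C = Vt/(Pplat − PEEP) = 485.0 / (7 − 1) = 485.0/6.0 = 80.833 mL/cmH2O.
τ = R × C = 2.686 × 0.08083 L/cmH2O = 0.2171 s.
Fraction remaining = e^(−Te/τ) = e^(−0.29/0.2171) = 0.263.
Trapped volume = 485.0 × 0.263 = 127.56 mL.

128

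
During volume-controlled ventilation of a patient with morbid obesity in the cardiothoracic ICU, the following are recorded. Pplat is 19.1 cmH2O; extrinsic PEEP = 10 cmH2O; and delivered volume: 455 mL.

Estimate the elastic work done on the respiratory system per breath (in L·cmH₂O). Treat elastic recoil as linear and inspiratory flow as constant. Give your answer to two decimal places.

Elastic work ≈ ½ × (Pplat − PEEP) × Vt = 0.5 × (19.1 − 10) × 0.455 L = 0.5 × 9.1 × 0.455 = 2.07 L·cmH2O.

2.07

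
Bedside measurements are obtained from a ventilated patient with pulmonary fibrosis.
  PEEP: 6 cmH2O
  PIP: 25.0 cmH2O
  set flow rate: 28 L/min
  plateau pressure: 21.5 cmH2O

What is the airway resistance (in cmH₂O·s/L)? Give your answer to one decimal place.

7.5

Flow: 28 L/min ÷ 60 = 0.4667 L/s.
Raw = (PIP − Pplat) / flow = (25.0 − 21.5) / 0.4667 = 3.5 / 0.4667 = 7.499 cmH2O·s/L.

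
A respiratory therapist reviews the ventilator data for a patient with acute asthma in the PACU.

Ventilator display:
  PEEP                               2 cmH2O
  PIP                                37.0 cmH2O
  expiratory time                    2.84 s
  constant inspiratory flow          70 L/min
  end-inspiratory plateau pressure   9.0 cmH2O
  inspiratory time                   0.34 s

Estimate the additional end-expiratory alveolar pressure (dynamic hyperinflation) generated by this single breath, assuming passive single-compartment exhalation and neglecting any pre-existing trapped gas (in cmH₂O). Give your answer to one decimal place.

Flow: 70 L/min ÷ 60 = 1.1667 L/s.
Vt = flow × Ti = 1.1667 L/s × 0.34 s × 1000 mL/L = 396.68 mL.
R = (PIP − Pplat)/V̇ = (37.0 − 9.0) / 1.1667 = 28.0/1.1667 = 23.999 cmH2O·s/L.
C = Vt/(Pplat − PEEP) = 396.68 / (9.0 − 2) = 396.68/7.0 = 56.669 mL/cmH2O.
τ = R × C = 23.999 × 0.05667 L/cmH2O = 1.36 s.
Fraction remaining = e^(−Te/τ) = e^(−2.84/1.36) = 0.1239; trapped volume = 396.68 × 0.1239 = 49.149 mL.
Additional alveolar pressure from trapping ≈ V_trapped / C = 49.149 / 56.669 = 0.8673 cmH2O.

0.9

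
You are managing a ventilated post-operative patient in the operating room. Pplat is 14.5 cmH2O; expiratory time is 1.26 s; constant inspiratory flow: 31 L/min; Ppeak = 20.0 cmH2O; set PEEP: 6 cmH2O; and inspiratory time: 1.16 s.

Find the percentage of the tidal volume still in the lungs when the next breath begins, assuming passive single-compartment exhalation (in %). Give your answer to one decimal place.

Flow: 31 L/min ÷ 60 = 0.5167 L/s.
Vt = flow × Ti = 0.5167 L/s × 1.16 s × 1000 mL/L = 599.37 mL.
R = (PIP − Pplat)/V̇ = (20.0 − 14.5) / 0.5167 = 5.5/0.5167 = 10.644 cmH2O·s/L.
C = Vt/(Pplat − PEEP) = 599.37 / (14.5 − 6) = 599.37/8.5 = 70.514 mL/cmH2O.
τ = R × C = 10.644 × 0.07051 L/cmH2O = 0.7505 s.
Fraction remaining at end-expiration = e^(−Te/τ) = e^(−1.26/0.7505) = 0.1866 → 18.66%.

18.7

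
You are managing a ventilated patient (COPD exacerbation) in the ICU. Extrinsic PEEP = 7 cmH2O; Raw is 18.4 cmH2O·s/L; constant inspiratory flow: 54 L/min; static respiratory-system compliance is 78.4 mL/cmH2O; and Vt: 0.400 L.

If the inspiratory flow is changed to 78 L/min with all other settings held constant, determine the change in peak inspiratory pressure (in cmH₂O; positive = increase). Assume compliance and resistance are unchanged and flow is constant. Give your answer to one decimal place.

7.4

Flow: 54 L/min ÷ 60 = 0.9 L/s.
New flow: 78 L/min ÷ 60 = 1.3 L/s.
PIP = Vt/C + R·V̇ + PEEP (constant-flow equation of motion).
Only the resistive term changes: ΔPIP = R × ΔV̇ = 18.4 × (1.3 − 0.9) = 18.4 × 0.4 = 7.36 cmH2O.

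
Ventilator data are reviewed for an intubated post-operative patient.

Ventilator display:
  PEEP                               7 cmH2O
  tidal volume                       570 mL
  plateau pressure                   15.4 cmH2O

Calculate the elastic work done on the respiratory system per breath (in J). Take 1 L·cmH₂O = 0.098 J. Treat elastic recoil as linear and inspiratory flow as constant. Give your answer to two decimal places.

Elastic work ≈ ½ × (Pplat − PEEP) × Vt = 0.5 × (15.4 − 7) × 0.570 L = 0.5 × 8.4 × 0.570 = 2.394 L·cmH2O.
× 0.098 J/(L·cmH2O) → 0.2346 J.

0.23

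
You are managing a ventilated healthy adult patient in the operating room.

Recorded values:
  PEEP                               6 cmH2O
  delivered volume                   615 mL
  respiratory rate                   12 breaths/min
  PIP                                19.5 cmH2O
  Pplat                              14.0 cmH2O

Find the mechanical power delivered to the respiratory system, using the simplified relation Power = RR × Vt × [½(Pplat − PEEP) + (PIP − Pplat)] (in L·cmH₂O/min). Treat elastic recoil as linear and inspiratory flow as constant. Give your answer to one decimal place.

70.1

Per-breath work = Vt × [½(Pplat−PEEP) + (PIP−Pplat)] = 0.615 × [0.5×8.0 + 5.5] = 0.615 × 9.5 = 5.843 L·cmH2O.
Power = 12 × 5.843 = 70.116 L·cmH2O/min.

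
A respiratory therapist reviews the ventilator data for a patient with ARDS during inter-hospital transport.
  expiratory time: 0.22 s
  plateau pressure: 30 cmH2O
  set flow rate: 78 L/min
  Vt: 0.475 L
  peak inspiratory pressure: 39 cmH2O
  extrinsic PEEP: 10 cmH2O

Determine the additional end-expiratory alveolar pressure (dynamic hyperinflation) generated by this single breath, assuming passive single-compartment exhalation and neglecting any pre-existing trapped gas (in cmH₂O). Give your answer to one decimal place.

Flow: 78 L/min ÷ 60 = 1.3 L/s.
R = (PIP − Pplat)/V̇ = (39 − 30) / 1.3 = 9.0/1.3 = 6.923 cmH2O·s/L.
C = Vt/(Pplat − PEEP) = 475.0 / (30 − 10) = 475.0/20.0 = 23.75 mL/cmH2O.
τ = R × C = 6.923 × 0.02375 L/cmH2O = 0.1644 s.
Fraction remaining = e^(−Te/τ) = e^(−0.22/0.1644) = 0.2623; trapped volume = 475.0 × 0.2623 = 124.59 mL.
Additional alveolar pressure from trapping ≈ V_trapped / C = 124.59 / 23.75 = 5.246 cmH2O.

5.2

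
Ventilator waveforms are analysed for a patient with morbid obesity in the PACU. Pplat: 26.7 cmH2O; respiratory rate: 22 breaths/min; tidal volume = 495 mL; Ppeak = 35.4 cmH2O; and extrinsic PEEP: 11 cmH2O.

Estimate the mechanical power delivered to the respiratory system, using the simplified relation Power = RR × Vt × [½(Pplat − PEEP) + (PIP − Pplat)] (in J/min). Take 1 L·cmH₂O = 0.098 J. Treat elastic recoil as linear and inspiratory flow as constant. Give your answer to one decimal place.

Per-breath work = Vt × [½(Pplat−PEEP) + (PIP−Pplat)] = 0.495 × [0.5×15.7 + 8.7] = 0.495 × 16.55 = 8.192 L·cmH2O.
Power = 22 × 8.192 = 180.22 L·cmH2O/min.
× 0.098 J/(L·cmH2O) → 17.662 J/min.

17.7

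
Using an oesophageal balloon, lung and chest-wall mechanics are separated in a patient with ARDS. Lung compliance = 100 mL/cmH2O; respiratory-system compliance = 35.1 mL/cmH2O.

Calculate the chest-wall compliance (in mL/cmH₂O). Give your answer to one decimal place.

54.1

1/Ccw = 1/Crs − 1/CL.
1/Ccw = 1/35.1 − 1/100 = 0.01849.
Ccw = 54.083 mL/cmH2O.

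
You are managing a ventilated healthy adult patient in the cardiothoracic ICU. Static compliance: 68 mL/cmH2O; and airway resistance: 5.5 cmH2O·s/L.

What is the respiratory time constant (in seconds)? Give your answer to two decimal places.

τ = R × C = 5.5 × 68 mL/cmH2O = 5.5 × 0.068 L/cmH2O = 0.374 s.

0.37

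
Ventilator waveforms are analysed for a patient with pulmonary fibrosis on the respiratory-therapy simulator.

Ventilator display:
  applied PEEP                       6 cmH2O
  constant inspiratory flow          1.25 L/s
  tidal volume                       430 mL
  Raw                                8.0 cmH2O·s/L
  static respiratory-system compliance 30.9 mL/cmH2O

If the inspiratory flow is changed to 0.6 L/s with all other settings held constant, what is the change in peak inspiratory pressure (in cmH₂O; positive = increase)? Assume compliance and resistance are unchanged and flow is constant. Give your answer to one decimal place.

-5.2

PIP = Vt/C + R·V̇ + PEEP (constant-flow equation of motion).
Only the resistive term changes: ΔPIP = R × ΔV̇ = 8.0 × (0.6 − 1.25) = 8.0 × -0.65 = -5.2 cmH2O.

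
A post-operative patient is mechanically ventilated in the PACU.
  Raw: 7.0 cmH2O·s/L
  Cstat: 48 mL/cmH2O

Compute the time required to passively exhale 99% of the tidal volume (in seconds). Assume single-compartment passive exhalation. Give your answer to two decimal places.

τ = R × C = 7.0 × 48 mL/cmH2O = 7.0 × 0.048 L/cmH2O = 0.336 s.
Exhaled fraction f = 1 − e^(−t/τ) → t = −τ·ln(1 − f) = −0.336·ln(0.01) = 1.547 s.

1.55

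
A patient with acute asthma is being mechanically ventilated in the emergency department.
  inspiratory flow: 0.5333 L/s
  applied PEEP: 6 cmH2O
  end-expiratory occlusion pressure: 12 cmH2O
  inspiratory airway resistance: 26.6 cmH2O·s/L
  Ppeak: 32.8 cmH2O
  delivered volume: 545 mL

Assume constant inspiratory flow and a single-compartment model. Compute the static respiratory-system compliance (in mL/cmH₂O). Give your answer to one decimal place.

82.4

Total PEEP = 12 cmH2O (set 6 + intrinsic 6); this is the baseline alveolar pressure.
Equation of motion (constant flow): PIP = Vt/C + R·V̇ + PEEP.
Vt/C = PIP − R·V̇ − PEEP = 32.8 − 26.6×0.5333 − 12 = 32.8 − 14.186 − 12 = 6.614 cmH2O.
C = Vt / 6.614 = 545 / 6.614 = 82.401 mL/cmH2O.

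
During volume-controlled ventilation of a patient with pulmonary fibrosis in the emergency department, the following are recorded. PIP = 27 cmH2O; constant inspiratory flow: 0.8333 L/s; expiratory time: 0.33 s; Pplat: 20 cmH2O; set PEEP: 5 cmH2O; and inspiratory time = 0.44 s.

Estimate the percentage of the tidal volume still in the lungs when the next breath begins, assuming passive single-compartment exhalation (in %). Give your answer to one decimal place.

Vt = flow × Ti = 0.8333 L/s × 0.44 s × 1000 mL/L = 366.65 mL.
R = (PIP − Pplat)/V̇ = (27 − 20) / 0.8333 = 7.0/0.8333 = 8.4 cmH2O·s/L.
C = Vt/(Pplat − PEEP) = 366.65 / (20 − 5) = 366.65/15.0 = 24.443 mL/cmH2O.
τ = R × C = 8.4 × 0.02444 L/cmH2O = 0.2053 s.
Fraction remaining at end-expiration = e^(−Te/τ) = e^(−0.33/0.2053) = 0.2004 → 20.04%.

20.0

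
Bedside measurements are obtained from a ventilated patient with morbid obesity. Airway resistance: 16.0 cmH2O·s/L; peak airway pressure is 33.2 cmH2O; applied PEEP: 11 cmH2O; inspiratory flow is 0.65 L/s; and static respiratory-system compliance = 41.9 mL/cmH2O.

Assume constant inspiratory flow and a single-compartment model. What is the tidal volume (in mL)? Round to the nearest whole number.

494

Equation of motion (constant flow): PIP = Vt/C + R·V̇ + PEEP.
Vt/C = PIP − R·V̇ − PEEP = 33.2 − 10.4 − 11 = 11.8 cmH2O.
Vt = C × 11.8 = 41.9 × 11.8 = 494.42 mL.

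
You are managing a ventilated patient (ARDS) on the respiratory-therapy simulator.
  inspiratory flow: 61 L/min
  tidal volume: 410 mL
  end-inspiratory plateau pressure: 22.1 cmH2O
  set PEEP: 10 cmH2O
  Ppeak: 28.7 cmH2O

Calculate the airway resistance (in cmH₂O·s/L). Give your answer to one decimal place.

6.5

Flow: 61 L/min ÷ 60 = 1.0167 L/s.
Raw = (PIP − Pplat) / flow = (28.7 − 22.1) / 1.0167 = 6.6 / 1.0167 = 6.492 cmH2O·s/L.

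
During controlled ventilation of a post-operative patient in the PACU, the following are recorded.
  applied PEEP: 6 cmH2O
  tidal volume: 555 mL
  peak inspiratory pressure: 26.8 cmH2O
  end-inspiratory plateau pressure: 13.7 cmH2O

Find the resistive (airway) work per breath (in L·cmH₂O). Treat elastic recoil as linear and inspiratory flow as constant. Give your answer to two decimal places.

7.27

With constant inspiratory flow the resistive pressure is constant at PIP − Pplat = 26.8 − 13.7 = 13.1 cmH2O, so resistive work = 13.1 × 0.555 = 7.271 L·cmH2O.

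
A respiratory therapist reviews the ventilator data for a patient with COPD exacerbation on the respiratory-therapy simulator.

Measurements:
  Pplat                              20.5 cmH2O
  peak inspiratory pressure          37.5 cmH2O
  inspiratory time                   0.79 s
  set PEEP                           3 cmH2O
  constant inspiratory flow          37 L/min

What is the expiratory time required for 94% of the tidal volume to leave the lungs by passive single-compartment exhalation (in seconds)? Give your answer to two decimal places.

2.16

Flow: 37 L/min ÷ 60 = 0.6167 L/s.
Vt = flow × Ti = 0.6167 L/s × 0.79 s × 1000 mL/L = 487.19 mL.
R = (PIP − Pplat)/V̇ = (37.5 − 20.5) / 0.6167 = 17.0/0.6167 = 27.566 cmH2O·s/L.
C = Vt/(Pplat − PEEP) = 487.19 / (20.5 − 3) = 487.19/17.5 = 27.839 mL/cmH2O.
τ = R × C = 27.566 × 0.02784 L/cmH2O = 0.7674 s.
t = −τ·ln(1 − 0.94) = −0.7674·ln(0.06) = 2.159 s.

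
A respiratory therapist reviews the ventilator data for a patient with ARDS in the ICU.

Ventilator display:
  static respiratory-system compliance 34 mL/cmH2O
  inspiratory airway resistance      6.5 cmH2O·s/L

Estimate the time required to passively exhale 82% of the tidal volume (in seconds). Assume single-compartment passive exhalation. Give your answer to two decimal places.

0.38

τ = R × C = 6.5 × 34 mL/cmH2O = 6.5 × 0.034 L/cmH2O = 0.221 s.
Exhaled fraction f = 1 − e^(−t/τ) → t = −τ·ln(1 − f) = −0.221·ln(0.18) = 0.379 s.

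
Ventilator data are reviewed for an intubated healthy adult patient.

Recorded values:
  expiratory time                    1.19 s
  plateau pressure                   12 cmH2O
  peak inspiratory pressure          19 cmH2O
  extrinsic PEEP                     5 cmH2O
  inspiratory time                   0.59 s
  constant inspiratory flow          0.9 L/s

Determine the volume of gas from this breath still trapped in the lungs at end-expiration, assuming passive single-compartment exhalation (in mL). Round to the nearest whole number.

Vt = flow × Ti = 0.9 L/s × 0.59 s × 1000 mL/L = 531.0 mL.
R = (PIP − Pplat)/V̇ = (19 − 12) / 0.9 = 7.0/0.9 = 7.778 cmH2O·s/L.
C = Vt/(Pplat − PEEP) = 531.0 / (12 − 5) = 531.0/7.0 = 75.857 mL/cmH2O.
τ = R × C = 7.778 × 0.07586 L/cmH2O = 0.59 s.
Fraction remaining = e^(−Te/τ) = e^(−1.19/0.59) = 0.1331.
Trapped volume = 531.0 × 0.1331 = 70.676 mL.

71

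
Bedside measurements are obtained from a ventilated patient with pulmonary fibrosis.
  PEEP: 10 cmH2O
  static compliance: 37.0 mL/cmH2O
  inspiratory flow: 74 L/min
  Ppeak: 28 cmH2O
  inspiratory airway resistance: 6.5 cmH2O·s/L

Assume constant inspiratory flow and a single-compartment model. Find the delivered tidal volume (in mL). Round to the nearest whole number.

369

Flow: 74 L/min ÷ 60 = 1.2333 L/s.
Equation of motion (constant flow): PIP = Vt/C + R·V̇ + PEEP.
Vt/C = PIP − R·V̇ − PEEP = 28 − 8.016 − 10 = 9.984 cmH2O.
Vt = C × 9.984 = 37.0 × 9.984 = 369.41 mL.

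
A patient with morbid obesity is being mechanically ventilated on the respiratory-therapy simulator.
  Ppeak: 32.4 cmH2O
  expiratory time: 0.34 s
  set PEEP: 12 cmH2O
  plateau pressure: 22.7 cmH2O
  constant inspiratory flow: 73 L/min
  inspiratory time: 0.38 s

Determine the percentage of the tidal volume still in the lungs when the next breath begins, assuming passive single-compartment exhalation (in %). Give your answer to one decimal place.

Flow: 73 L/min ÷ 60 = 1.2167 L/s.
Vt = flow × Ti = 1.2167 L/s × 0.38 s × 1000 mL/L = 462.35 mL.
R = (PIP − Pplat)/V̇ = (32.4 − 22.7) / 1.2167 = 9.7/1.2167 = 7.972 cmH2O·s/L.
C = Vt/(Pplat − PEEP) = 462.35 / (22.7 − 12) = 462.35/10.7 = 43.21 mL/cmH2O.
τ = R × C = 7.972 × 0.04321 L/cmH2O = 0.3445 s.
Fraction remaining at end-expiration = e^(−Te/τ) = e^(−0.34/0.3445) = 0.3727 → 37.27%.

37.3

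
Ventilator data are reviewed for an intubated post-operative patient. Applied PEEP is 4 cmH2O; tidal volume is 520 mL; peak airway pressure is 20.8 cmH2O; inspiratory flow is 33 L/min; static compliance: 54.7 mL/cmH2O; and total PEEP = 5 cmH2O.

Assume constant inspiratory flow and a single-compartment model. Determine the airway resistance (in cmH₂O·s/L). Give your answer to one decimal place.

Flow: 33 L/min ÷ 60 = 0.55 L/s.
Total PEEP = 5 cmH2O (set 4 + intrinsic 1); this is the baseline alveolar pressure.
Equation of motion (constant flow): PIP = Vt/C + R·V̇ + PEEP.
R·V̇ = PIP − Vt/C − PEEP = 20.8 − 520/54.7 − 5 = 20.8 − 9.506 − 5 = 6.294 cmH2O.
R = 6.294 / 0.55 = 11.444 cmH2O·s/L.

11.4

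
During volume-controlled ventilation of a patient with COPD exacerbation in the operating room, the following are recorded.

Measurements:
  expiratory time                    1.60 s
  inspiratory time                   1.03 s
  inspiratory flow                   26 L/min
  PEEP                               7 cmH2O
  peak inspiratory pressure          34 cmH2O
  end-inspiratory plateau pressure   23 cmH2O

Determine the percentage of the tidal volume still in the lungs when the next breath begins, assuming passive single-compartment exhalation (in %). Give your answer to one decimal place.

Flow: 26 L/min ÷ 60 = 0.4333 L/s.
Vt = flow × Ti = 0.4333 L/s × 1.03 s × 1000 mL/L = 446.3 mL.
R = (PIP − Pplat)/V̇ = (34 − 23) / 0.4333 = 11.0/0.4333 = 25.387 cmH2O·s/L.
C = Vt/(Pplat − PEEP) = 446.3 / (23 − 7) = 446.3/16.0 = 27.894 mL/cmH2O.
τ = R × C = 25.387 × 0.02789 L/cmH2O = 0.708 s.
Fraction remaining at end-expiration = e^(−Te/τ) = e^(−1.60/0.708) = 0.1044 → 10.44%.

10.4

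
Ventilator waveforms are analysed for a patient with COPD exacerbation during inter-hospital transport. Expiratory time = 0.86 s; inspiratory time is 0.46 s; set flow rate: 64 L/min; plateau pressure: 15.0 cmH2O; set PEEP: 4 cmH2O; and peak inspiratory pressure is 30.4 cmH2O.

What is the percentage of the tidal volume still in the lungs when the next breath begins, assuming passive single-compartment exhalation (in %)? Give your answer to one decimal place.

26.3

Flow: 64 L/min ÷ 60 = 1.0667 L/s.
Vt = flow × Ti = 1.0667 L/s × 0.46 s × 1000 mL/L = 490.68 mL.
R = (PIP − Pplat)/V̇ = (30.4 − 15.0) / 1.0667 = 15.4/1.0667 = 14.437 cmH2O·s/L.
C = Vt/(Pplat − PEEP) = 490.68 / (15.0 − 4) = 490.68/11.0 = 44.607 mL/cmH2O.
τ = R × C = 14.437 × 0.04461 L/cmH2O = 0.644 s.
Fraction remaining at end-expiration = e^(−Te/τ) = e^(−0.86/0.644) = 0.2631 → 26.31%.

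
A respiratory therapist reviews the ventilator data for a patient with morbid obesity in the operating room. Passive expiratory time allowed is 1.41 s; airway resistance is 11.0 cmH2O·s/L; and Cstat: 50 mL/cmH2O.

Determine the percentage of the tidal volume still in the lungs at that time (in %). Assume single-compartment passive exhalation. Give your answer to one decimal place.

7.7

τ = R × C = 11.0 × 50 mL/cmH2O = 11.0 × 0.050 L/cmH2O = 0.55 s.
Passive exhalation: V(t)/V₀ = e^(−t/τ) = e^(−1.41/0.55) = 0.07702.
Fraction remaining = 0.07702 → 7.702%.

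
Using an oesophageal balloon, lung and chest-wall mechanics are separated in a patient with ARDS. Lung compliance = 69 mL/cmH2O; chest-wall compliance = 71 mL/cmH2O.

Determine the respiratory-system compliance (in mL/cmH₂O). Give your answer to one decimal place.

35.0

Lung and chest wall are elastances in series: 1/Crs = 1/CL + 1/Ccw.
1/Crs = 1/69 + 1/71 = 0.02858.
Crs = 34.99 mL/cmH2O.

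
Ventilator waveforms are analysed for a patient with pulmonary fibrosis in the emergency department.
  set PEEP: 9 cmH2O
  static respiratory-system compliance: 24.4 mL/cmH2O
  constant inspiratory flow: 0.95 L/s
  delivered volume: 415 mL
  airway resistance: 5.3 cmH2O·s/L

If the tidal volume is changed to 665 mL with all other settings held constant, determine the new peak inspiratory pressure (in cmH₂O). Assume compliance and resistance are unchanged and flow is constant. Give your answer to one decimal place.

PIP = Vt/C + R·V̇ + PEEP (constant-flow equation of motion).
Only the elastic term changes: ΔPIP = ΔVt / C = (665 − 415) / 24.4 = 10.246 cmH2O.
Original PIP = 415/24.4 + 5.3×0.95 + 9 = 31.043 cmH2O; new PIP = 31.043 + (10.246) = 41.289 cmH2O.

41.3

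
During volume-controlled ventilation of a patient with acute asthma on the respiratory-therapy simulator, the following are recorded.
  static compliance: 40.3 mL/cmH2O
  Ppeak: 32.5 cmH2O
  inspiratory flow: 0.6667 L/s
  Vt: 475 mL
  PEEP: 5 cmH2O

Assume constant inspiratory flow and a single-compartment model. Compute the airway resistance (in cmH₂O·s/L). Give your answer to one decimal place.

23.6

Equation of motion (constant flow): PIP = Vt/C + R·V̇ + PEEP.
R·V̇ = PIP − Vt/C − PEEP = 32.5 − 475/40.3 − 5 = 32.5 − 11.787 − 5 = 15.713 cmH2O.
R = 15.713 / 0.6667 = 23.568 cmH2O·s/L.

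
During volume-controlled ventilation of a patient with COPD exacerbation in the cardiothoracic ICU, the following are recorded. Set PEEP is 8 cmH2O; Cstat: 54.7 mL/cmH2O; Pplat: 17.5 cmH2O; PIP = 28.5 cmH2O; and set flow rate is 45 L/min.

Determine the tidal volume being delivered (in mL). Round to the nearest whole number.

Vt = Cstat × (Pplat − PEEP) = 54.7 × (17.5 − 8) = 54.7 × 9.5 = 519.65 mL.

520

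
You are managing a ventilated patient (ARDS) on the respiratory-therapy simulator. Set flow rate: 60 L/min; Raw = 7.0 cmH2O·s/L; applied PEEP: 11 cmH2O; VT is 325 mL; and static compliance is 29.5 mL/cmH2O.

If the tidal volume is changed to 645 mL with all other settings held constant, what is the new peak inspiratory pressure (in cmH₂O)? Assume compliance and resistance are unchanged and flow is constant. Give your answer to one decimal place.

39.9

Flow: 60 L/min ÷ 60 = 1 L/s.
PIP = Vt/C + R·V̇ + PEEP (constant-flow equation of motion).
Only the elastic term changes: ΔPIP = ΔVt / C = (645 − 325) / 29.5 = 10.847 cmH2O.
Original PIP = 325/29.5 + 7.0×1 + 11 = 29.017 cmH2O; new PIP = 29.017 + (10.847) = 39.864 cmH2O.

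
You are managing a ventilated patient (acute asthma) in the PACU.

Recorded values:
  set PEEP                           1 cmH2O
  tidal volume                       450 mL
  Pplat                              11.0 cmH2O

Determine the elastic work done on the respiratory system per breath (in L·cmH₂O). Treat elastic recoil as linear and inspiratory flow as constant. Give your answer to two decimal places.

2.25

Elastic work ≈ ½ × (Pplat − PEEP) × Vt = 0.5 × (11.0 − 1) × 0.450 L = 0.5 × 10.0 × 0.450 = 2.25 L·cmH2O.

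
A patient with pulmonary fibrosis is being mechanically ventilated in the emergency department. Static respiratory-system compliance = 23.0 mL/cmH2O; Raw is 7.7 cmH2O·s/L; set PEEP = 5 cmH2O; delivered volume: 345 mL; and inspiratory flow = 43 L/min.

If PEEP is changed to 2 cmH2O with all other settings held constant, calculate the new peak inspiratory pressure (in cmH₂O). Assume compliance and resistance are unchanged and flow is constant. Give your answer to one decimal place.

Flow: 43 L/min ÷ 60 = 0.7167 L/s.
PIP = Vt/C + R·V̇ + PEEP (constant-flow equation of motion).
Only the baseline term changes: ΔPIP = ΔPEEP = 2 − 5 = -3.0 cmH2O.
Original PIP = 345/23.0 + 7.7×0.7167 + 5 = 25.519 cmH2O; new PIP = 25.519 + (-3.0) = 22.519 cmH2O.

22.5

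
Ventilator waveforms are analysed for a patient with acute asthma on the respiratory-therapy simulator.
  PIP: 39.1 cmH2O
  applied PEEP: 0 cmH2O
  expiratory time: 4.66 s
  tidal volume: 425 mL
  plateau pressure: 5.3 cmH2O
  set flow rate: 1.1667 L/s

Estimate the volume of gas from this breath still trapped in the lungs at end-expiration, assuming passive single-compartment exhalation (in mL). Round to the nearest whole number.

57

R = (PIP − Pplat)/V̇ = (39.1 − 5.3) / 1.1667 = 33.8/1.1667 = 28.971 cmH2O·s/L.
C = Vt/(Pplat − PEEP) = 425.0 / (5.3 − 0) = 425.0/5.3 = 80.189 mL/cmH2O.
τ = R × C = 28.971 × 0.08019 L/cmH2O = 2.323 s.
Fraction remaining = e^(−Te/τ) = e^(−4.66/2.323) = 0.1345.
Trapped volume = 425.0 × 0.1345 = 57.163 mL.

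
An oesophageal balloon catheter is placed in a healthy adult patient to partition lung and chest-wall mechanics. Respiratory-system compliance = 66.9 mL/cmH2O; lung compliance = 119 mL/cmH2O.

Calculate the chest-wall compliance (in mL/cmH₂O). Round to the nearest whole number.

153

1/Ccw = 1/Crs − 1/CL.
1/Ccw = 1/66.9 − 1/119 = 0.006544.
Ccw = 152.81 mL/cmH2O.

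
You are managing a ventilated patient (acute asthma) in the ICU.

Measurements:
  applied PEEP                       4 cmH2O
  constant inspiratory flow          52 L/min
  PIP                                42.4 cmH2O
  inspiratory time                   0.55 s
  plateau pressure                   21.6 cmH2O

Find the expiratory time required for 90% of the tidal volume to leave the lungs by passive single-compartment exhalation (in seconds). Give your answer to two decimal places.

1.50

Flow: 52 L/min ÷ 60 = 0.8667 L/s.
Vt = flow × Ti = 0.8667 L/s × 0.55 s × 1000 mL/L = 476.69 mL.
R = (PIP − Pplat)/V̇ = (42.4 − 21.6) / 0.8667 = 20.8/0.8667 = 23.999 cmH2O·s/L.
C = Vt/(Pplat − PEEP) = 476.69 / (21.6 − 4) = 476.69/17.6 = 27.085 mL/cmH2O.
τ = R × C = 23.999 × 0.02709 L/cmH2O = 0.6501 s.
t = −τ·ln(1 − 0.90) = −0.6501·ln(0.1) = 1.497 s.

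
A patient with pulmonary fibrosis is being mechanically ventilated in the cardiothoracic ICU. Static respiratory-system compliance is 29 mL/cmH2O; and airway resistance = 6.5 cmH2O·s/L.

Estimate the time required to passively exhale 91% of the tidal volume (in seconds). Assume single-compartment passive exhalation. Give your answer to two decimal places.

0.45

τ = R × C = 6.5 × 29 mL/cmH2O = 6.5 × 0.029 L/cmH2O = 0.1885 s.
Exhaled fraction f = 1 − e^(−t/τ) → t = −τ·ln(1 − f) = −0.1885·ln(0.09) = 0.4539 s.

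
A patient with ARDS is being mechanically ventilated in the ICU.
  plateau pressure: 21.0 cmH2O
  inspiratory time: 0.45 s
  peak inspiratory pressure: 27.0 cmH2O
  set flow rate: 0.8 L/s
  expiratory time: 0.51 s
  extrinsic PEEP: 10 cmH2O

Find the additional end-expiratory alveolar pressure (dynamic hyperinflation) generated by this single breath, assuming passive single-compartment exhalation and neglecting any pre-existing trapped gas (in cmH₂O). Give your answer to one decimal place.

Vt = flow × Ti = 0.8 L/s × 0.45 s × 1000 mL/L = 360.0 mL.
R = (PIP − Pplat)/V̇ = (27.0 − 21.0) / 0.8 = 6.0/0.8 = 7.5 cmH2O·s/L.
C = Vt/(Pplat − PEEP) = 360.0 / (21.0 − 10) = 360.0/11.0 = 32.727 mL/cmH2O.
τ = R × C = 7.5 × 0.03273 L/cmH2O = 0.2455 s.
Fraction remaining = e^(−Te/τ) = e^(−0.51/0.2455) = 0.1253; trapped volume = 360.0 × 0.1253 = 45.108 mL.
Additional alveolar pressure from trapping ≈ V_trapped / C = 45.108 / 32.727 = 1.378 cmH2O.

1.4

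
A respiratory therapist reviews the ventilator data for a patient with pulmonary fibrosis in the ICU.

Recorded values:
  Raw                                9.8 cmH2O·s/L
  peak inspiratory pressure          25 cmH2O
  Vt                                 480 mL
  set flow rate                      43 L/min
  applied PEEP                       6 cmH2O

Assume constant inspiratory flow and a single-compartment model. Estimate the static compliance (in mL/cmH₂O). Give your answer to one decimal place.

40.1

Flow: 43 L/min ÷ 60 = 0.7167 L/s.
Equation of motion (constant flow): PIP = Vt/C + R·V̇ + PEEP.
Vt/C = PIP − R·V̇ − PEEP = 25 − 9.8×0.7167 − 6 = 25 − 7.024 − 6 = 11.976 cmH2O.
C = Vt / 11.976 = 480 / 11.976 = 40.08 mL/cmH2O.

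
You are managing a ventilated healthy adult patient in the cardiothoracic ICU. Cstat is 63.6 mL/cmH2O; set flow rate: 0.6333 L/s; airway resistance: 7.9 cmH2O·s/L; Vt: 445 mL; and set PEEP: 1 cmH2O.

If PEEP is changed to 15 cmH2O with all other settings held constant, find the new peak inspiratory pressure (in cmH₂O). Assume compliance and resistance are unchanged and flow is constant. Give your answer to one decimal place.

27.0

PIP = Vt/C + R·V̇ + PEEP (constant-flow equation of motion).
Only the baseline term changes: ΔPIP = ΔPEEP = 15 − 1 = 14.0 cmH2O.
Original PIP = 445/63.6 + 7.9×0.6333 + 1 = 13.0 cmH2O; new PIP = 13.0 + (14.0) = 27.0 cmH2O.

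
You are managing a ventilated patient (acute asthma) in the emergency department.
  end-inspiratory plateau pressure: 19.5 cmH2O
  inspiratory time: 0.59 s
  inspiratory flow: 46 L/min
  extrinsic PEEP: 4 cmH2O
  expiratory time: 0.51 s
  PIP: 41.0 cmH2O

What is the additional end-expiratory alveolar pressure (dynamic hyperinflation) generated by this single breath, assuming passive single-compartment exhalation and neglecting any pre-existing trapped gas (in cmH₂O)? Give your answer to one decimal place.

8.3

Flow: 46 L/min ÷ 60 = 0.7667 L/s.
Vt = flow × Ti = 0.7667 L/s × 0.59 s × 1000 mL/L = 452.35 mL.
R = (PIP − Pplat)/V̇ = (41.0 − 19.5) / 0.7667 = 21.5/0.7667 = 28.042 cmH2O·s/L.
C = Vt/(Pplat − PEEP) = 452.35 / (19.5 − 4) = 452.35/15.5 = 29.184 mL/cmH2O.
τ = R × C = 28.042 × 0.02918 L/cmH2O = 0.8183 s.
Fraction remaining = e^(−Te/τ) = e^(−0.51/0.8183) = 0.5362; trapped volume = 452.35 × 0.5362 = 242.55 mL.
Additional alveolar pressure from trapping ≈ V_trapped / C = 242.55 / 29.184 = 8.311 cmH2O.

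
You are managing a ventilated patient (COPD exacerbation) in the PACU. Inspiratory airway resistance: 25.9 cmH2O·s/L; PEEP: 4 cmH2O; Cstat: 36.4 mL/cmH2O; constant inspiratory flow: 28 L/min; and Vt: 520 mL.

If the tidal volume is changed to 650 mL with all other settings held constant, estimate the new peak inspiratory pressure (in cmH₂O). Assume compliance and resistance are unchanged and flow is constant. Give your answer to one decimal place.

33.9

Flow: 28 L/min ÷ 60 = 0.4667 L/s.
PIP = Vt/C + R·V̇ + PEEP (constant-flow equation of motion).
Only the elastic term changes: ΔPIP = ΔVt / C = (650 − 520) / 36.4 = 3.571 cmH2O.
Original PIP = 520/36.4 + 25.9×0.4667 + 4 = 30.373 cmH2O; new PIP = 30.373 + (3.571) = 33.944 cmH2O.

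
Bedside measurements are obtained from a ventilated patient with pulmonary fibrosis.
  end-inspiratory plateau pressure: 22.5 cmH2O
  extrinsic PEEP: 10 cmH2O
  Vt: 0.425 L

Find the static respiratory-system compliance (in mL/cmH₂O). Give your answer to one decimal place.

34.0

Cstat = Vt / (Pplat − PEEP) = 425 / (22.5 − 10) = 425 / 12.5 = 34.0 mL/cmH2O.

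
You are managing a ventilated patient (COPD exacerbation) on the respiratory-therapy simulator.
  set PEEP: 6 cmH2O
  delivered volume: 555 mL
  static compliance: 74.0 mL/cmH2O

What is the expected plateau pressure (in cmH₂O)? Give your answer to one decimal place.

13.5

Pplat = PEEP + Vt / Cstat = 6 + 555 / 74.0 = 6 + 7.5 = 13.5 cmH2O.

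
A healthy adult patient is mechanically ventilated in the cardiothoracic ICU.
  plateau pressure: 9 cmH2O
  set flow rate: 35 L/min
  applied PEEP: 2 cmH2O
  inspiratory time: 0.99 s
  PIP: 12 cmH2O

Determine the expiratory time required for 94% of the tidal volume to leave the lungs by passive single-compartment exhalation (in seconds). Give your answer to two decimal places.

1.19

Flow: 35 L/min ÷ 60 = 0.5833 L/s.
Vt = flow × Ti = 0.5833 L/s × 0.99 s × 1000 mL/L = 577.47 mL.
R = (PIP − Pplat)/V̇ = (12 − 9) / 0.5833 = 3.0/0.5833 = 5.143 cmH2O·s/L.
C = Vt/(Pplat − PEEP) = 577.47 / (9 − 2) = 577.47/7.0 = 82.496 mL/cmH2O.
τ = R × C = 5.143 × 0.0825 L/cmH2O = 0.4243 s.
t = −τ·ln(1 − 0.94) = −0.4243·ln(0.06) = 1.194 s.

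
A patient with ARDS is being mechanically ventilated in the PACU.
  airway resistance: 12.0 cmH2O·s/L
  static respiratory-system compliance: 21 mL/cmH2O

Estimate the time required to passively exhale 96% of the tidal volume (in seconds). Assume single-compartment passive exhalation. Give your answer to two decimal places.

0.81

τ = R × C = 12.0 × 21 mL/cmH2O = 12.0 × 0.021 L/cmH2O = 0.252 s.
Exhaled fraction f = 1 − e^(−t/τ) → t = −τ·ln(1 − f) = −0.252·ln(0.04) = 0.8112 s.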